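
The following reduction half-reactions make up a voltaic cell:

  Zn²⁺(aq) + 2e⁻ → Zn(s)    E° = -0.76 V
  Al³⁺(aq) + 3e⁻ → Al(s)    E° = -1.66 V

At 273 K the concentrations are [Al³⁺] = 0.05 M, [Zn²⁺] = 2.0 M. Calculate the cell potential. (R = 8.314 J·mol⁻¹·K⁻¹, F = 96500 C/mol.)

0.932 V

The Zn²⁺/Zn couple has the higher reduction potential and acts as the cathode, so E°_cell = -0.76 − (-1.66) = 0.90 V.
Balancing electrons gives n = 6; the reaction quotient is Q = [Al³⁺]^2/[Zn²⁺]^3 = 3.13 × 10^-4.
E = E° − (RT/nF) ln Q = 0.90 − (8.314×273)/(6×96500) × (-8.071) = 0.900 + 0.032 = 0.932 V.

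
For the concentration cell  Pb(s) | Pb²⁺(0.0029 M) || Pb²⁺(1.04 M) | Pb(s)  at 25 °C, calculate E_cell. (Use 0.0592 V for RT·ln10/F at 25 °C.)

Both half-cells are Pb²⁺/Pb, so E°_cell = 0. The concentrated side is the cathode; the cell reaction moves Pb²⁺ from high to low concentration with n = 2.
Q = [Pb²⁺]_dilute/[Pb²⁺]_conc = 0.0029/1.04 = 0.00279.
E = 0 − (0.0592/2) log Q = −(0.0592/2)(-2.555) = 0.0756 V.

0.076 V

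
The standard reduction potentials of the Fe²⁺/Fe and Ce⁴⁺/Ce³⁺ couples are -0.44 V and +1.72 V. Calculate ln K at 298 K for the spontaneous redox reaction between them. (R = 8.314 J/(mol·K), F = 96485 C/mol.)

E°_cell = +1.72 − (-0.44) = 2.16 V, with n = 2 electrons transferred.
At equilibrium E = 0, so the Nernst equation gives ln K = nFE°/RT = (2)(96485)(2.16)/((8.314)(298)) = 168.24.

ln K = 168.2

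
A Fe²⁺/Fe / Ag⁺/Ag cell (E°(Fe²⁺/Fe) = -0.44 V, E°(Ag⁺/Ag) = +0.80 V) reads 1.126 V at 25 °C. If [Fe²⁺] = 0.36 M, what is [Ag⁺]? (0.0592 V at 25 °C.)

From the Nernst equation, log Q = n(E° − E)/0.0592 = 2(1.24 − 1.126)/0.0592 = 3.851, so Q = 7100.
With Q = [Fe²⁺]/[Ag⁺]^2 and the known concentrations, [Ag⁺]^2 in the denominator gives [Ag⁺] = 0.0071 M.

0.0071 M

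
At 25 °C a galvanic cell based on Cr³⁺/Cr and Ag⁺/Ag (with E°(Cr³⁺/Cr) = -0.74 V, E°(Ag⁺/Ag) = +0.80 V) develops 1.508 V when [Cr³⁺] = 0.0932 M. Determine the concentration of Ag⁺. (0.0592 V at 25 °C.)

From the Nernst equation, log Q = n(E° − E)/0.0592 = 3(1.54 − 1.508)/0.0592 = 1.622, so Q = 41.8.
With Q = [Cr³⁺]/[Ag⁺]^3 and the known concentrations, [Ag⁺]^3 in the denominator gives [Ag⁺] = 0.13 M.

0.13 M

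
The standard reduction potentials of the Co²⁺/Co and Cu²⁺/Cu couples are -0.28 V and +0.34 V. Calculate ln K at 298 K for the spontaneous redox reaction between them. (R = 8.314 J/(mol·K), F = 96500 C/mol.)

E°_cell = +0.34 − (-0.28) = 0.62 V, with n = 2 electrons transferred.
At equilibrium E = 0, so the Nernst equation gives ln K = nFE°/RT = (2)(96500)(0.62)/((8.314)(298)) = 48.30.

ln K = 48.3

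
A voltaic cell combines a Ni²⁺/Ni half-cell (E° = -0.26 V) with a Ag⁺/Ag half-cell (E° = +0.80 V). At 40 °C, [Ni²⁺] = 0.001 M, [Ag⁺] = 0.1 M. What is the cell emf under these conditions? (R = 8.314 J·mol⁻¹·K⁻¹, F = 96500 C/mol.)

The Ag⁺/Ag couple has the higher reduction potential and acts as the cathode, so E°_cell = +0.80 − (-0.26) = 1.06 V.
Balancing electrons gives n = 2; the reaction quotient is Q = [Ni²⁺]/[Ag⁺]^2 = 0.100.
E = E° − (RT/nF) ln Q = 1.06 − (8.314×313)/(2×96500) × (-2.303) = 1.060 + 0.031 = 1.091 V.

1.09 V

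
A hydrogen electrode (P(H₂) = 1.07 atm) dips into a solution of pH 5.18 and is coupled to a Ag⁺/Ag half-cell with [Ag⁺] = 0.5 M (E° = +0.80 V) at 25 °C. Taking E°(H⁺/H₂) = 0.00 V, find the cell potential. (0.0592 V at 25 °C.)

1.09 V

The Ag⁺/Ag couple is the cathode, so E°_cell = 0.80 V; n = 2.
[H⁺] = 10^(−5.18) = 6.6 × 10^-6 M, and Q = [H⁺]^2 / ([Ag⁺]^2·P(H₂)) = 1.63 × 10^-10.
E = E° − (0.0592/2) log Q = 0.80 − (0.0592/2)(-9.787) = 1.090 V.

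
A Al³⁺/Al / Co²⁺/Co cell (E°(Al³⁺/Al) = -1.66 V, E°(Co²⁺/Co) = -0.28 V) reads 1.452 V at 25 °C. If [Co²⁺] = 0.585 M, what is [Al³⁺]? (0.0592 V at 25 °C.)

1 × 10^-4 M

From the Nernst equation, log Q = n(E° − E)/0.0592 = 6(1.38 − 1.452)/0.0592 = -7.297, so Q = 5.04 × 10^-8.
With Q = [Al³⁺]^2/[Co²⁺]^3 and the known concentrations, [Al³⁺]^2 in the numerator gives [Al³⁺] = 1 × 10^-4 M.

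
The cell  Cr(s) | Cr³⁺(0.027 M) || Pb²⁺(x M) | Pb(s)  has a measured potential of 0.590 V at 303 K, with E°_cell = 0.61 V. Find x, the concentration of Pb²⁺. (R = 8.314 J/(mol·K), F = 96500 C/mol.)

From the Nernst equation, ln Q = nF(E° − E)/RT = 6×96500×(0.61 − 0.590)/(8.314×303) = 4.597, so Q = 99.2.
With Q = [Cr³⁺]^2/[Pb²⁺]^3 and the known concentrations, [Pb²⁺]^3 in the denominator gives [Pb²⁺] = 0.019 M.

0.019 M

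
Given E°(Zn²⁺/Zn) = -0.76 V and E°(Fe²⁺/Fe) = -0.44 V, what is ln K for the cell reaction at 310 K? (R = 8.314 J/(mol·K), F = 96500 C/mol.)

ln K = 24.0

E°_cell = -0.44 − (-0.76) = 0.32 V, with n = 2 electrons transferred.
At equilibrium E = 0, so the Nernst equation gives ln K = nFE°/RT = (2)(96500)(0.32)/((8.314)(310)) = 23.96.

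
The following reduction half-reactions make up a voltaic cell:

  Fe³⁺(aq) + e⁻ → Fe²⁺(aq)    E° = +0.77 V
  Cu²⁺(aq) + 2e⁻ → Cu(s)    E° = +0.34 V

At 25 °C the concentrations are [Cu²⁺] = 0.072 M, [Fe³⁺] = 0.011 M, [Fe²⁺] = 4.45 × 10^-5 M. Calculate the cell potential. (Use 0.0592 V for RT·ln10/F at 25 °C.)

The Fe³⁺/Fe²⁺ couple has the higher reduction potential and acts as the cathode, so E°_cell = +0.77 − (+0.34) = 0.43 V.
Balancing electrons gives n = 2; the reaction quotient is Q = [Cu²⁺]·[Fe²⁺]^2/[Fe³⁺]^2 = 1.18 × 10^-6.
At 25 °C, E = E° − (0.0592/n) log Q = 0.43 − (0.0592/2)(-5.929) = 0.430 + 0.175 = 0.605 V.

0.605 V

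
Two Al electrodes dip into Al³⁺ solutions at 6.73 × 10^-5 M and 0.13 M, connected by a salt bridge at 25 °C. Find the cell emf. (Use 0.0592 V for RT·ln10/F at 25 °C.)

0.065 V

Both half-cells are Al³⁺/Al, so E°_cell = 0. The concentrated side is the cathode; the cell reaction moves Al³⁺ from high to low concentration with n = 3.
Q = [Al³⁺]_dilute/[Al³⁺]_conc = 6.73 × 10^-5/0.13 = 5.18 × 10^-4.
E = 0 − (0.0592/3) log Q = −(0.0592/3)(-3.286) = 0.0648 V.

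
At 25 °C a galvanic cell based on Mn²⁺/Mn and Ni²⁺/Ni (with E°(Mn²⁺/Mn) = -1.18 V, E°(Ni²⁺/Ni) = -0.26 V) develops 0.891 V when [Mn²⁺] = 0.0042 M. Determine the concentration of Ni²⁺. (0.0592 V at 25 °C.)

4.4 × 10^-4 M

From the Nernst equation, log Q = n(E° − E)/0.0592 = 2(0.92 − 0.891)/0.0592 = 0.980, so Q = 9.54.
With Q = [Mn²⁺]/[Ni²⁺] and the known concentrations, [Ni²⁺] in the denominator gives [Ni²⁺] = 4.4 × 10^-4 M.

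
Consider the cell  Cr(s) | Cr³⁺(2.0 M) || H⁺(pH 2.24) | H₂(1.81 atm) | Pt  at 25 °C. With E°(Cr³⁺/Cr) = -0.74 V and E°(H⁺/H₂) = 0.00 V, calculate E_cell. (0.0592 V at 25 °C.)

0.59 V

The hydrogen couple is the cathode, so E°_cell = 0.74 V; n = 6.
[H⁺] = 10^(−2.24) = 0.0058 M, and Q = [Cr³⁺]^2·P(H₂)^3 / [H⁺]^6 = 6.53 × 10^14.
E = E° − (0.0592/6) log Q = 0.74 − (0.0592/6)(14.815) = 0.594 V.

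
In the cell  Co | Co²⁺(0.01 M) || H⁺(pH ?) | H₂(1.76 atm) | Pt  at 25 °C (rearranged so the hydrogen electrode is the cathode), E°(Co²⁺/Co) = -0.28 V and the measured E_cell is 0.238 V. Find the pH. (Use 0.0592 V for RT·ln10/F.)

E°_cell = 0.28 V and n = 2.
log Q = n(E° − E)/0.0592 = 2×(0.28 − 0.238)/0.0592 = 1.419.
With Q = [Co²⁺]·P(H₂) / [H⁺]^2, solving for [H⁺] gives log[H⁺] = -1.587, so pH = 1.59.

pH = 1.59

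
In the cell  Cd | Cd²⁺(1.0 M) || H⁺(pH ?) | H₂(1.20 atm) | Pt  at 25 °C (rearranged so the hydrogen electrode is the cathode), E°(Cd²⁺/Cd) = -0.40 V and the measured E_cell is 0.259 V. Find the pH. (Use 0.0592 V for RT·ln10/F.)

E°_cell = 0.40 V and n = 2.
log Q = n(E° − E)/0.0592 = 2×(0.40 − 0.259)/0.0592 = 4.764.
With Q = [Cd²⁺]·P(H₂) / [H⁺]^2, solving for [H⁺] gives log[H⁺] = -2.342, so pH = 2.34.

pH = 2.34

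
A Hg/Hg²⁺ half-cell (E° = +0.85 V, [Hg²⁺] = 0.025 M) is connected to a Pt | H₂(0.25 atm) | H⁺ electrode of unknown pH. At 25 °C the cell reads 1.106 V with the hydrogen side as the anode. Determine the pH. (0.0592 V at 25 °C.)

E°_cell = 0.85 V and n = 2.
log Q = n(E° − E)/0.0592 = 2×(0.85 − 1.106)/0.0592 = -8.649.
With Q = [H⁺]^2 / ([Hg²⁺]·P(H₂)), solving for [H⁺] gives log[H⁺] = -5.426, so pH = 5.43.

pH = 5.43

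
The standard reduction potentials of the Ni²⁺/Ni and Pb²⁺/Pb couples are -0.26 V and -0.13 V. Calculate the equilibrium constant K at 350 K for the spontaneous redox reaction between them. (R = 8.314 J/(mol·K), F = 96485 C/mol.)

E°_cell = -0.13 − (-0.26) = 0.13 V, with n = 2 electrons transferred.
At equilibrium E = 0, so the Nernst equation gives ln K = nFE°/RT = (2)(96485)(0.13)/((8.314)(350)) = 8.62.
K = e^8.62 = 5500.

5500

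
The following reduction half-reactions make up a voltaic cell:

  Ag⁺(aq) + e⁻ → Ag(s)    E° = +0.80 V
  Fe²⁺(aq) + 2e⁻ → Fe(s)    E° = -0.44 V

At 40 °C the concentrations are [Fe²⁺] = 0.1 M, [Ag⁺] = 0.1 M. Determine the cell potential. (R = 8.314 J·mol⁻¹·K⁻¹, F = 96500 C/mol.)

The Ag⁺/Ag couple has the higher reduction potential and acts as the cathode, so E°_cell = +0.80 − (-0.44) = 1.24 V.
Balancing electrons gives n = 2; the reaction quotient is Q = [Fe²⁺]/[Ag⁺]^2 = 10.0.
E = E° − (RT/nF) ln Q = 1.24 − (8.314×313)/(2×96500) × (2.303) = 1.240 − 0.031 = 1.209 V.

1.21 V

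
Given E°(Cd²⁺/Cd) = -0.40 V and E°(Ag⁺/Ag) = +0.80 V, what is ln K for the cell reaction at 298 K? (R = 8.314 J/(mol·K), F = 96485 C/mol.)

ln K = 93.5

E°_cell = +0.80 − (-0.40) = 1.20 V, with n = 2 electrons transferred.
At equilibrium E = 0, so the Nernst equation gives ln K = nFE°/RT = (2)(96485)(1.20)/((8.314)(298)) = 93.46.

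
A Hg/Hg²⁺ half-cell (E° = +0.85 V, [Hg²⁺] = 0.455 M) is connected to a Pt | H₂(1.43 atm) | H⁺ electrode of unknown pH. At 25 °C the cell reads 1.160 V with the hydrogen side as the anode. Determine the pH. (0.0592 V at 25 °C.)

pH = 5.33

E°_cell = 0.85 V and n = 2.
log Q = n(E° − E)/0.0592 = 2×(0.85 − 1.160)/0.0592 = -10.473.
With Q = [H⁺]^2 / ([Hg²⁺]·P(H₂)), solving for [H⁺] gives log[H⁺] = -5.330, so pH = 5.33.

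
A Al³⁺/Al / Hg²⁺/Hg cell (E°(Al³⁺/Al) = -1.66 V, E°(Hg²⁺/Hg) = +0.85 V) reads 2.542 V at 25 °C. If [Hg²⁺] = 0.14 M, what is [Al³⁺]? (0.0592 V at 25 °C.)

0.0013 M

From the Nernst equation, log Q = n(E° − E)/0.0592 = 6(2.51 − 2.542)/0.0592 = -3.243, so Q = 5.71 × 10^-4.
With Q = [Al³⁺]^2/[Hg²⁺]^3 and the known concentrations, [Al³⁺]^2 in the numerator gives [Al³⁺] = 0.0013 M.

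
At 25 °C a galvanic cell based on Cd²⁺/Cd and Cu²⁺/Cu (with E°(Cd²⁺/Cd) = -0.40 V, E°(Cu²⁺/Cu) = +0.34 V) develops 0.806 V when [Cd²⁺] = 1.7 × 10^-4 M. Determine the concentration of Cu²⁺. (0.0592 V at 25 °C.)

From the Nernst equation, log Q = n(E° − E)/0.0592 = 2(0.74 − 0.806)/0.0592 = -2.230, so Q = 0.00589.
With Q = [Cd²⁺]/[Cu²⁺] and the known concentrations, [Cu²⁺] in the denominator gives [Cu²⁺] = 0.029 M.

0.029 M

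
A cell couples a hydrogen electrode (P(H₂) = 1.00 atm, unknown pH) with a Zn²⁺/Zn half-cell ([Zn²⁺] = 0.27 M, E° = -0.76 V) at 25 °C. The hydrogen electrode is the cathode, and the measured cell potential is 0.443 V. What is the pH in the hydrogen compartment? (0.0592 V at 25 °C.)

E°_cell = 0.76 V and n = 2.
log Q = n(E° − E)/0.0592 = 2×(0.76 − 0.443)/0.0592 = 10.709.
With Q = [Zn²⁺]·P(H₂) / [H⁺]^2, solving for [H⁺] gives log[H⁺] = -5.639, so pH = 5.64.

pH = 5.64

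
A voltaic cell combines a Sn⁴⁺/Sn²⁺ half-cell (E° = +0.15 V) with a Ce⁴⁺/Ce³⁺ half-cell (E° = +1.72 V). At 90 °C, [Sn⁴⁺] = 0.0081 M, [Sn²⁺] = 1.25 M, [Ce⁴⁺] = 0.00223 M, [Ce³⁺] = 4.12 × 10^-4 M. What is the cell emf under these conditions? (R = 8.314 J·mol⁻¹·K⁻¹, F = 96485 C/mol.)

1.70 V

The Ce⁴⁺/Ce³⁺ couple has the higher reduction potential and acts as the cathode, so E°_cell = +1.72 − (+0.15) = 1.57 V.
Balancing electrons gives n = 2; the reaction quotient is Q = [Sn⁴⁺]·[Ce³⁺]^2/([Sn²⁺]·[Ce⁴⁺]^2) = 2.21 × 10^-4.
E = E° − (RT/nF) ln Q = 1.57 − (8.314×363)/(2×96485) × (-8.417) = 1.570 + 0.132 = 1.702 V.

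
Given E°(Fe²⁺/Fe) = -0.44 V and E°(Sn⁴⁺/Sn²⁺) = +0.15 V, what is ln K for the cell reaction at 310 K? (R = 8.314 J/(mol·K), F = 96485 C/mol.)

ln K = 44.2

E°_cell = +0.15 − (-0.44) = 0.59 V, with n = 2 electrons transferred.
At equilibrium E = 0, so the Nernst equation gives ln K = nFE°/RT = (2)(96485)(0.59)/((8.314)(310)) = 44.17.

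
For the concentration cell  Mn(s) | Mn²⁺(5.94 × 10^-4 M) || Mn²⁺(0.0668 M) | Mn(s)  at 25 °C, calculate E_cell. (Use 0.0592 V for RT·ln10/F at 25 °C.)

0.061 V

Both half-cells are Mn²⁺/Mn, so E°_cell = 0. The concentrated side is the cathode; the cell reaction moves Mn²⁺ from high to low concentration with n = 2.
Q = [Mn²⁺]_dilute/[Mn²⁺]_conc = 5.94 × 10^-4/0.0668 = 0.00889.
E = 0 − (0.0592/2) log Q = −(0.0592/2)(-2.051) = 0.0607 V.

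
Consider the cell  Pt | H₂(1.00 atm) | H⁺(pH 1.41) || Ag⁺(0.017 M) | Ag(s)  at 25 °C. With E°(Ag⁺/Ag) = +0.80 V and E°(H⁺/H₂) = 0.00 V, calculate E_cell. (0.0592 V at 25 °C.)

The Ag⁺/Ag couple is the cathode, so E°_cell = 0.80 V; n = 2.
[H⁺] = 10^(−1.41) = 0.039 M, and Q = [H⁺]^2 / ([Ag⁺]^2·P(H₂)) = 5.24.
E = E° − (0.0592/2) log Q = 0.80 − (0.0592/2)(0.719) = 0.779 V.

0.78 V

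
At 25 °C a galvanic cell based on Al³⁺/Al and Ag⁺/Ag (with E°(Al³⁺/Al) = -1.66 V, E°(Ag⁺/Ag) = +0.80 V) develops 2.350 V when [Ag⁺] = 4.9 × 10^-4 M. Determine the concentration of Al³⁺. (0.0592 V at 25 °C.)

4.4 × 10^-5 M

From the Nernst equation, log Q = n(E° − E)/0.0592 = 3(2.46 − 2.350)/0.0592 = 5.574, so Q = 3.75 × 10^5.
With Q = [Al³⁺]/[Ag⁺]^3 and the known concentrations, [Al³⁺] in the numerator gives [Al³⁺] = 4.4 × 10^-5 M.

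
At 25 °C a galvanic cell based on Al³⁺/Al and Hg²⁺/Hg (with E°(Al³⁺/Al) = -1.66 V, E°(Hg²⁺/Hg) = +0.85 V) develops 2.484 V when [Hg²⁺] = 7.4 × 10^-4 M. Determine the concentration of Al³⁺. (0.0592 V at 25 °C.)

4.2 × 10^-4 M

From the Nernst equation, log Q = n(E° − E)/0.0592 = 6(2.51 − 2.484)/0.0592 = 2.635, so Q = 432.
With Q = [Al³⁺]^2/[Hg²⁺]^3 and the known concentrations, [Al³⁺]^2 in the numerator gives [Al³⁺] = 4.2 × 10^-4 M.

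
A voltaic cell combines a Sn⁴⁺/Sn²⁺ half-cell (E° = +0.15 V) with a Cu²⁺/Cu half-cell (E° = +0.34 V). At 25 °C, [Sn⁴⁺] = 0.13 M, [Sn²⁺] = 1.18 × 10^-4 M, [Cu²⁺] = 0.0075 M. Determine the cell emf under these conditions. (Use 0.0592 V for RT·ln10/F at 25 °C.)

0.037 V

The Cu²⁺/Cu couple has the higher reduction potential and acts as the cathode, so E°_cell = +0.34 − (+0.15) = 0.19 V.
Balancing electrons gives n = 2; the reaction quotient is Q = [Sn⁴⁺]/([Sn²⁺]·[Cu²⁺]) = 1.47 × 10^5.
At 25 °C, E = E° − (0.0592/n) log Q = 0.19 − (0.0592/2)(5.167) = 0.190 − 0.153 = 0.037 V.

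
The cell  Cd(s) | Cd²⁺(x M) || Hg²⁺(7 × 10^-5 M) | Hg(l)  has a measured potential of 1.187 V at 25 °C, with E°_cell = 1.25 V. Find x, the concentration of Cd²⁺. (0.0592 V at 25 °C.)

From the Nernst equation, log Q = n(E° − E)/0.0592 = 2(1.25 − 1.187)/0.0592 = 2.128, so Q = 134.
With Q = [Cd²⁺]/[Hg²⁺] and the known concentrations, [Cd²⁺] in the numerator gives [Cd²⁺] = 0.0094 M.

0.0094 M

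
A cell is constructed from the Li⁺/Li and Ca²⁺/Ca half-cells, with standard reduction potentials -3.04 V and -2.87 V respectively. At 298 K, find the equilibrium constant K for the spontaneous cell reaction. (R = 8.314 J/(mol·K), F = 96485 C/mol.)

5.6 × 10^5

E°_cell = -2.87 − (-3.04) = 0.17 V, with n = 2 electrons transferred.
At equilibrium E = 0, so the Nernst equation gives ln K = nFE°/RT = (2)(96485)(0.17)/((8.314)(298)) = 13.24.
K = e^13.24 = 5.6 × 10^5.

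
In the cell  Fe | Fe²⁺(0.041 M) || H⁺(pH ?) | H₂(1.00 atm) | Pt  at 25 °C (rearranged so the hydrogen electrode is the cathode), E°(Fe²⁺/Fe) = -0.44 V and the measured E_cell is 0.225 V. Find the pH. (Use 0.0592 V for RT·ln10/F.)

E°_cell = 0.44 V and n = 2.
log Q = n(E° − E)/0.0592 = 2×(0.44 − 0.225)/0.0592 = 7.264.
With Q = [Fe²⁺]·P(H₂) / [H⁺]^2, solving for [H⁺] gives log[H⁺] = -4.325, so pH = 4.33.

pH = 4.33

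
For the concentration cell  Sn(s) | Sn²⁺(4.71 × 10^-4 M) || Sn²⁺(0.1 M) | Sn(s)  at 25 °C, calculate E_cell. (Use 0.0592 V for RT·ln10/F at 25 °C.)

Both half-cells are Sn²⁺/Sn, so E°_cell = 0. The concentrated side is the cathode; the cell reaction moves Sn²⁺ from high to low concentration with n = 2.
Q = [Sn²⁺]_dilute/[Sn²⁺]_conc = 4.71 × 10^-4/0.1 = 0.00471.
E = 0 − (0.0592/2) log Q = −(0.0592/2)(-2.327) = 0.0689 V.

0.069 V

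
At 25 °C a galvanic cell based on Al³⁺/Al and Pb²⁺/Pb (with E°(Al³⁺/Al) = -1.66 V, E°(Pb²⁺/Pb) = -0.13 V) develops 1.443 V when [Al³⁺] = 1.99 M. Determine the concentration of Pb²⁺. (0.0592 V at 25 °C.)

0.0018 M

From the Nernst equation, log Q = n(E° − E)/0.0592 = 6(1.53 − 1.443)/0.0592 = 8.818, so Q = 6.57 × 10^8.
With Q = [Al³⁺]^2/[Pb²⁺]^3 and the known concentrations, [Pb²⁺]^3 in the denominator gives [Pb²⁺] = 0.0018 M.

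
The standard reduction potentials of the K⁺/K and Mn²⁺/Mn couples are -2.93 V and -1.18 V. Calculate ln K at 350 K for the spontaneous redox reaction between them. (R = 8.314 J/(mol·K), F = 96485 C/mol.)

ln K = 116.1

E°_cell = -1.18 − (-2.93) = 1.75 V, with n = 2 electrons transferred.
At equilibrium E = 0, so the Nernst equation gives ln K = nFE°/RT = (2)(96485)(1.75)/((8.314)(350)) = 116.05.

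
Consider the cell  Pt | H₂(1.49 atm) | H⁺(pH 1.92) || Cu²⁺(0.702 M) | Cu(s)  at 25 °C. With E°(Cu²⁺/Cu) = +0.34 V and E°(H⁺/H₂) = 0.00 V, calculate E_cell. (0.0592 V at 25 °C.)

The Cu²⁺/Cu couple is the cathode, so E°_cell = 0.34 V; n = 2.
[H⁺] = 10^(−1.92) = 0.012 M, and Q = [H⁺]^2 / ([Cu²⁺]·P(H₂)) = 1.38 × 10^-4.
E = E° − (0.0592/2) log Q = 0.34 − (0.0592/2)(-3.860) = 0.454 V.

0.45 V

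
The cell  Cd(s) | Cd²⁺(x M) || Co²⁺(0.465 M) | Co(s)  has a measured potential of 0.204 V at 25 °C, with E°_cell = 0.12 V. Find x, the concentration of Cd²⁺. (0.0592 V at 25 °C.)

6.8 × 10^-4 M

From the Nernst equation, log Q = n(E° − E)/0.0592 = 2(0.12 − 0.204)/0.0592 = -2.838, so Q = 0.00145.
With Q = [Cd²⁺]/[Co²⁺] and the known concentrations, [Cd²⁺] in the numerator gives [Cd²⁺] = 6.8 × 10^-4 M.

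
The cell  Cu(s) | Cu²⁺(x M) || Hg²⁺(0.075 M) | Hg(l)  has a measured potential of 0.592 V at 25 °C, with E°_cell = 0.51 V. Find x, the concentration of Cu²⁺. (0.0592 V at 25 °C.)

1.3 × 10^-4 M

From the Nernst equation, log Q = n(E° − E)/0.0592 = 2(0.51 − 0.592)/0.0592 = -2.770, so Q = 0.00170.
With Q = [Cu²⁺]/[Hg²⁺] and the known concentrations, [Cu²⁺] in the numerator gives [Cu²⁺] = 1.3 × 10^-4 M.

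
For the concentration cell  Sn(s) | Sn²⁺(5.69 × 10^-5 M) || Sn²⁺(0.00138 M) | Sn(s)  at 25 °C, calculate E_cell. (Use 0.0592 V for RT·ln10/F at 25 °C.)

0.041 V

Both half-cells are Sn²⁺/Sn, so E°_cell = 0. The concentrated side is the cathode; the cell reaction moves Sn²⁺ from high to low concentration with n = 2.
Q = [Sn²⁺]_dilute/[Sn²⁺]_conc = 5.69 × 10^-5/0.00138 = 0.0412.
E = 0 − (0.0592/2) log Q = −(0.0592/2)(-1.385) = 0.0410 V.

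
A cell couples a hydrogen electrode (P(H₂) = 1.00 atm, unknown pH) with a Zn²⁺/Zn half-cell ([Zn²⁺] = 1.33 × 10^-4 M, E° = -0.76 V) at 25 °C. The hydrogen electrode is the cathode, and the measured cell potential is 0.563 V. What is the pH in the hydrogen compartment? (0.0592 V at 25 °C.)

E°_cell = 0.76 V and n = 2.
log Q = n(E° − E)/0.0592 = 2×(0.76 − 0.563)/0.0592 = 6.655.
With Q = [Zn²⁺]·P(H₂) / [H⁺]^2, solving for [H⁺] gives log[H⁺] = -5.266, so pH = 5.27.

pH = 5.27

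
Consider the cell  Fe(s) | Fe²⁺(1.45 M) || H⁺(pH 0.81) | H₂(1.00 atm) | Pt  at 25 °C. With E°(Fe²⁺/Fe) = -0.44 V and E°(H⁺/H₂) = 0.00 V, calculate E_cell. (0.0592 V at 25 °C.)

0.39 V

The hydrogen couple is the cathode, so E°_cell = 0.44 V; n = 2.
[H⁺] = 10^(−0.81) = 0.15 M, and Q = [Fe²⁺]·P(H₂) / [H⁺]^2 = 60.4.
E = E° − (0.0592/2) log Q = 0.44 − (0.0592/2)(1.781) = 0.387 V.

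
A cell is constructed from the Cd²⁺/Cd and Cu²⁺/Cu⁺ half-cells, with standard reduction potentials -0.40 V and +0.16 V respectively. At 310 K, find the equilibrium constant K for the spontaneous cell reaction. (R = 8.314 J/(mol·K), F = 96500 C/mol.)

E°_cell = +0.16 − (-0.40) = 0.56 V, with n = 2 electrons transferred.
At equilibrium E = 0, so the Nernst equation gives ln K = nFE°/RT = (2)(96500)(0.56)/((8.314)(310)) = 41.93.
K = e^41.93 = 1.6 × 10^18.

1.6 × 10^18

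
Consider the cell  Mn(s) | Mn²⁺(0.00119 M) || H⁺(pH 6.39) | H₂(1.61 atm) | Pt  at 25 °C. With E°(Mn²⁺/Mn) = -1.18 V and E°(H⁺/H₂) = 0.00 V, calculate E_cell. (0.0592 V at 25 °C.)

The hydrogen couple is the cathode, so E°_cell = 1.18 V; n = 2.
[H⁺] = 10^(−6.39) = 4.1 × 10^-7 M, and Q = [Mn²⁺]·P(H₂) / [H⁺]^2 = 1.15 × 10^10.
E = E° − (0.0592/2) log Q = 1.18 − (0.0592/2)(10.062) = 0.882 V.

0.88 V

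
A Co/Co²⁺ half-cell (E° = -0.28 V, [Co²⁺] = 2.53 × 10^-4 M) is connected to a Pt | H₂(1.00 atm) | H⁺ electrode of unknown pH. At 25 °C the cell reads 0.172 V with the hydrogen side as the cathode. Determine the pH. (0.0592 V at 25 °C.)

pH = 3.62

E°_cell = 0.28 V and n = 2.
log Q = n(E° − E)/0.0592 = 2×(0.28 − 0.172)/0.0592 = 3.649.
With Q = [Co²⁺]·P(H₂) / [H⁺]^2, solving for [H⁺] gives log[H⁺] = -3.623, so pH = 3.62.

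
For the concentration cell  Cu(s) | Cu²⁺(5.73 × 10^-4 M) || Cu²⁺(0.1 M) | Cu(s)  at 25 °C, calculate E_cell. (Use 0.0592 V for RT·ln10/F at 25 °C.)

Both half-cells are Cu²⁺/Cu, so E°_cell = 0. The concentrated side is the cathode; the cell reaction moves Cu²⁺ from high to low concentration with n = 2.
Q = [Cu²⁺]_dilute/[Cu²⁺]_conc = 5.73 × 10^-4/0.1 = 0.00573.
E = 0 − (0.0592/2) log Q = −(0.0592/2)(-2.242) = 0.0664 V.

0.066 V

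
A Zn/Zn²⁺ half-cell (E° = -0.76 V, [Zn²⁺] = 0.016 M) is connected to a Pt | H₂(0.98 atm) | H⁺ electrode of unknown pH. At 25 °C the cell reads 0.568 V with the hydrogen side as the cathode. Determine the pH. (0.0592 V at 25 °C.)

pH = 4.15

E°_cell = 0.76 V and n = 2.
log Q = n(E° − E)/0.0592 = 2×(0.76 − 0.568)/0.0592 = 6.486.
With Q = [Zn²⁺]·P(H₂) / [H⁺]^2, solving for [H⁺] gives log[H⁺] = -4.146, so pH = 4.15.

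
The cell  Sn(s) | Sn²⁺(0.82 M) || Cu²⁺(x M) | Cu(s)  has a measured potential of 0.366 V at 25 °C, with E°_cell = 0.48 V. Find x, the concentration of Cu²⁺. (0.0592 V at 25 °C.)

From the Nernst equation, log Q = n(E° − E)/0.0592 = 2(0.48 − 0.366)/0.0592 = 3.851, so Q = 7100.
With Q = [Sn²⁺]/[Cu²⁺] and the known concentrations, [Cu²⁺] in the denominator gives [Cu²⁺] = 1.2 × 10^-4 M.

1.2 × 10^-4 M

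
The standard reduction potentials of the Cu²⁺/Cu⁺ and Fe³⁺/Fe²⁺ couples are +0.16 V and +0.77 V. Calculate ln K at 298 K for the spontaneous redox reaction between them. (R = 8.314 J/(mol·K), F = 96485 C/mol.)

ln K = 23.8

E°_cell = +0.77 − (+0.16) = 0.61 V, with n = 1 electron transferred.
At equilibrium E = 0, so the Nernst equation gives ln K = nFE°/RT = (1)(96485)(0.61)/((8.314)(298)) = 23.76.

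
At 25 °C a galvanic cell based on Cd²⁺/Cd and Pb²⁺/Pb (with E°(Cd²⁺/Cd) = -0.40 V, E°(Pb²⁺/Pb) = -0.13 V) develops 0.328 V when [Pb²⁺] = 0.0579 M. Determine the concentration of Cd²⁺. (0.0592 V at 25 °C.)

6.4 × 10^-4 M

From the Nernst equation, log Q = n(E° − E)/0.0592 = 2(0.27 − 0.328)/0.0592 = -1.959, so Q = 0.0110.
With Q = [Cd²⁺]/[Pb²⁺] and the known concentrations, [Cd²⁺] in the numerator gives [Cd²⁺] = 6.4 × 10^-4 M.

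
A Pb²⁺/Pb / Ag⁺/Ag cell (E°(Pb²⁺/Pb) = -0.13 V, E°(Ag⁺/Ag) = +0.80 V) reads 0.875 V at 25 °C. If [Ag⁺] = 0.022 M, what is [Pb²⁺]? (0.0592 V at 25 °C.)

0.035 M

From the Nernst equation, log Q = n(E° − E)/0.0592 = 2(0.93 − 0.875)/0.0592 = 1.858, so Q = 72.1.
With Q = [Pb²⁺]/[Ag⁺]^2 and the known concentrations, [Pb²⁺] in the numerator gives [Pb²⁺] = 0.035 M.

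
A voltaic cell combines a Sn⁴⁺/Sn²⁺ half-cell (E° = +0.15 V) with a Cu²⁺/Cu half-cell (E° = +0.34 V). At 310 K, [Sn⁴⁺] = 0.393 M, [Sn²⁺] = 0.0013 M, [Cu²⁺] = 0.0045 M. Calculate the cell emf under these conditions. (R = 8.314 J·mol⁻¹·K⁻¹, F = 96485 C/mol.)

The Cu²⁺/Cu couple has the higher reduction potential and acts as the cathode, so E°_cell = +0.34 − (+0.15) = 0.19 V.
Balancing electrons gives n = 2; the reaction quotient is Q = [Sn⁴⁺]/([Sn²⁺]·[Cu²⁺]) = 6.72 × 10^4.
E = E° − (RT/nF) ln Q = 0.19 − (8.314×310)/(2×96485) × (11.115) = 0.190 − 0.148 = 0.042 V.

0.042 V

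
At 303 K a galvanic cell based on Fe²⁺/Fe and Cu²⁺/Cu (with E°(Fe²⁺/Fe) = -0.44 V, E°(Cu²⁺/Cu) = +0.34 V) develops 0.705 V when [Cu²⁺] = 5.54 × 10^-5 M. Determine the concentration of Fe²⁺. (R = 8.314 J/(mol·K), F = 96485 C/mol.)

0.017 M

From the Nernst equation, ln Q = nF(E° − E)/RT = 2×96485×(0.78 − 0.705)/(8.314×303) = 5.745, so Q = 313.
With Q = [Fe²⁺]/[Cu²⁺] and the known concentrations, [Fe²⁺] in the numerator gives [Fe²⁺] = 0.017 M.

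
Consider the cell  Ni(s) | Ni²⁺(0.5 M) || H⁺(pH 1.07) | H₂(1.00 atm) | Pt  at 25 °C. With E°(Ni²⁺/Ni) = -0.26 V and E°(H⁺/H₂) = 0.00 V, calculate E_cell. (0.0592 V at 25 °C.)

0.21 V

The hydrogen couple is the cathode, so E°_cell = 0.26 V; n = 2.
[H⁺] = 10^(−1.07) = 0.085 M, and Q = [Ni²⁺]·P(H₂) / [H⁺]^2 = 69.0.
E = E° − (0.0592/2) log Q = 0.26 − (0.0592/2)(1.839) = 0.206 V.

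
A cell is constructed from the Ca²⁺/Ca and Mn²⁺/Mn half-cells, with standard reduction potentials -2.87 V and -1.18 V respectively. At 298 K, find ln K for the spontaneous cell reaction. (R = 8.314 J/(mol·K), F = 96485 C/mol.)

E°_cell = -1.18 − (-2.87) = 1.69 V, with n = 2 electrons transferred.
At equilibrium E = 0, so the Nernst equation gives ln K = nFE°/RT = (2)(96485)(1.69)/((8.314)(298)) = 131.63.

ln K = 131.6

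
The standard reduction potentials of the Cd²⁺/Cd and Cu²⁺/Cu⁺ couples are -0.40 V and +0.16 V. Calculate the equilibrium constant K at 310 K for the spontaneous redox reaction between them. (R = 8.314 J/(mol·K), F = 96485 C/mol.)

1.6 × 10^18

E°_cell = +0.16 − (-0.40) = 0.56 V, with n = 2 electrons transferred.
At equilibrium E = 0, so the Nernst equation gives ln K = nFE°/RT = (2)(96485)(0.56)/((8.314)(310)) = 41.93.
K = e^41.93 = 1.6 × 10^18.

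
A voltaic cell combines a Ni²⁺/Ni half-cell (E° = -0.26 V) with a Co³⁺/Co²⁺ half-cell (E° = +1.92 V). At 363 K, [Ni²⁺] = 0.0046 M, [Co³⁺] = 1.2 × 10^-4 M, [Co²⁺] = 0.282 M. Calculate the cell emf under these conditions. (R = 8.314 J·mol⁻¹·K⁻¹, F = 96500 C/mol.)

2.02 V

The Co³⁺/Co²⁺ couple has the higher reduction potential and acts as the cathode, so E°_cell = +1.92 − (-0.26) = 2.18 V.
Balancing electrons gives n = 2; the reaction quotient is Q = [Ni²⁺]·[Co²⁺]^2/[Co³⁺]^2 = 2.54 × 10^4.
E = E° − (RT/nF) ln Q = 2.18 − (8.314×363)/(2×96500) × (10.143) = 2.180 − 0.159 = 2.021 V.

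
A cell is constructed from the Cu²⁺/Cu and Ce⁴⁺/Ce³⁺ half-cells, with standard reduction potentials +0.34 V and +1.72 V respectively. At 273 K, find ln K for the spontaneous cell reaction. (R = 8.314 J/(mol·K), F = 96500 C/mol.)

ln K = 117.3

E°_cell = +1.72 − (+0.34) = 1.38 V, with n = 2 electrons transferred.
At equilibrium E = 0, so the Nernst equation gives ln K = nFE°/RT = (2)(96500)(1.38)/((8.314)(273)) = 117.34.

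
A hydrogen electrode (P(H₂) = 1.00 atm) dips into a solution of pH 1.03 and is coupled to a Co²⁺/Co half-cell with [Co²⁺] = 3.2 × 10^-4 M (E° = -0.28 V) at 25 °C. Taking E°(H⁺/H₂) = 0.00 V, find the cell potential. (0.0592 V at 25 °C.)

The hydrogen couple is the cathode, so E°_cell = 0.28 V; n = 2.
[H⁺] = 10^(−1.03) = 0.093 M, and Q = [Co²⁺]·P(H₂) / [H⁺]^2 = 0.0367.
E = E° − (0.0592/2) log Q = 0.28 − (0.0592/2)(-1.435) = 0.322 V.

0.32 V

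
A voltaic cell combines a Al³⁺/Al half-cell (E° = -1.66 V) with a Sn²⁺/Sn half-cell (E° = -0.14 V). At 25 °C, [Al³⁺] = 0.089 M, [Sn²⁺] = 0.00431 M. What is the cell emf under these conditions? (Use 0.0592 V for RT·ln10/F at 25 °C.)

The Sn²⁺/Sn couple has the higher reduction potential and acts as the cathode, so E°_cell = -0.14 − (-1.66) = 1.52 V.
Balancing electrons gives n = 6; the reaction quotient is Q = [Al³⁺]^2/[Sn²⁺]^3 = 9.89 × 10^4.
At 25 °C, E = E° − (0.0592/n) log Q = 1.52 − (0.0592/6)(4.995) = 1.520 − 0.049 = 1.471 V.

1.47 V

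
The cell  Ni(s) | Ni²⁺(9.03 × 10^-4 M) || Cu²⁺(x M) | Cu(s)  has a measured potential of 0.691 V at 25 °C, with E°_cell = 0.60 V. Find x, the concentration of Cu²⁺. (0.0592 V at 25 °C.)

1.1 M

From the Nernst equation, log Q = n(E° − E)/0.0592 = 2(0.60 − 0.691)/0.0592 = -3.074, so Q = 8.43 × 10^-4.
With Q = [Ni²⁺]/[Cu²⁺] and the known concentrations, [Cu²⁺] in the denominator gives [Cu²⁺] = 1.1 M.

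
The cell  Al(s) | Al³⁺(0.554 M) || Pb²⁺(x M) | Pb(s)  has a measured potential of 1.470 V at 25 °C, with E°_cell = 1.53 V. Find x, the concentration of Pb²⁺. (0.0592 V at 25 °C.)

0.0063 M

From the Nernst equation, log Q = n(E° − E)/0.0592 = 6(1.53 − 1.470)/0.0592 = 6.081, so Q = 1.21 × 10^6.
With Q = [Al³⁺]^2/[Pb²⁺]^3 and the known concentrations, [Pb²⁺]^3 in the denominator gives [Pb²⁺] = 0.0063 M.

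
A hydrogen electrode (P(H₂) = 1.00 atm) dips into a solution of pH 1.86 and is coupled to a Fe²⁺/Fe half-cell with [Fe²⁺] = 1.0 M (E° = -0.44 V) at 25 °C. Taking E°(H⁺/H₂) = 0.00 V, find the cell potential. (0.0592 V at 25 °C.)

0.33 V

The hydrogen couple is the cathode, so E°_cell = 0.44 V; n = 2.
[H⁺] = 10^(−1.86) = 0.014 M, and Q = [Fe²⁺]·P(H₂) / [H⁺]^2 = 5250.
E = E° − (0.0592/2) log Q = 0.44 − (0.0592/2)(3.720) = 0.330 V.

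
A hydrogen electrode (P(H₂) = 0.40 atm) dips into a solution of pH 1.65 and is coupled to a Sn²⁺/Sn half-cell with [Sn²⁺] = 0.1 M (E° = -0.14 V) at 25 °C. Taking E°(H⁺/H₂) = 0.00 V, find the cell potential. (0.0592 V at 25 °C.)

0.084 V

The hydrogen couple is the cathode, so E°_cell = 0.14 V; n = 2.
[H⁺] = 10^(−1.65) = 0.022 M, and Q = [Sn²⁺]·P(H₂) / [H⁺]^2 = 79.8.
E = E° − (0.0592/2) log Q = 0.14 − (0.0592/2)(1.902) = 0.084 V.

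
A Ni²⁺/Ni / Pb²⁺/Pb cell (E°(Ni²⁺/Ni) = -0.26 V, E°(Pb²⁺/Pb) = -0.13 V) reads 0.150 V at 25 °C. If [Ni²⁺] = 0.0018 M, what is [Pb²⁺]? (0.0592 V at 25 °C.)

0.0085 M

From the Nernst equation, log Q = n(E° − E)/0.0592 = 2(0.13 − 0.150)/0.0592 = -0.676, so Q = 0.211.
With Q = [Ni²⁺]/[Pb²⁺] and the known concentrations, [Pb²⁺] in the denominator gives [Pb²⁺] = 0.0085 M.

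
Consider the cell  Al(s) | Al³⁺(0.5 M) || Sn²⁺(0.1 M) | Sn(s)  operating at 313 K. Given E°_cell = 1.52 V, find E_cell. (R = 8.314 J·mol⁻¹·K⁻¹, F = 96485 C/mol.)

Balancing electrons gives n = 6; the reaction quotient is Q = [Al³⁺]^2/[Sn²⁺]^3 = 250.
E = E° − (RT/nF) ln Q = 1.52 − (8.314×313)/(6×96485) × (5.521) = 1.520 − 0.025 = 1.495 V.

1.50 V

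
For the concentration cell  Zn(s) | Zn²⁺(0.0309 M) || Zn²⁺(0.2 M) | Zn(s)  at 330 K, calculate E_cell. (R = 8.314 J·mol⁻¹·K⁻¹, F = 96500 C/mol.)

Both half-cells are Zn²⁺/Zn, so E°_cell = 0. The concentrated side is the cathode; the cell reaction moves Zn²⁺ from high to low concentration with n = 2.
Q = [Zn²⁺]_dilute/[Zn²⁺]_conc = 0.0309/0.2 = 0.154.
E = 0 − (RT/nF) ln Q = −((8.314×330)/(2×96500))(-1.868) = 0.0266 V.

0.027 V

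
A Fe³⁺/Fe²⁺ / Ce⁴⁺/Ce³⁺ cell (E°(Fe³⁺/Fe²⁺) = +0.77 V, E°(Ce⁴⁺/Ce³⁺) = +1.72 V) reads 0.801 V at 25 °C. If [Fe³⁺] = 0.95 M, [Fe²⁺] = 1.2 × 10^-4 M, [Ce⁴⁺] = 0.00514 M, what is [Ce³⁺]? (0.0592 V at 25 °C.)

2.1 × 10^-4 M

From the Nernst equation, log Q = n(E° − E)/0.0592 = 1(0.95 − 0.801)/0.0592 = 2.517, so Q = 329.
With Q = [Fe³⁺]·[Ce³⁺]/([Fe²⁺]·[Ce⁴⁺]) and the known concentrations, [Ce³⁺] in the numerator gives [Ce³⁺] = 2.1 × 10^-4 M.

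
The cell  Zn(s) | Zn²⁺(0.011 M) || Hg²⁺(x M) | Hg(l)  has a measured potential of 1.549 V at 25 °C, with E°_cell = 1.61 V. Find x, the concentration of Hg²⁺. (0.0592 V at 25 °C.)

9.6 × 10^-5 M

From the Nernst equation, log Q = n(E° − E)/0.0592 = 2(1.61 − 1.549)/0.0592 = 2.061, so Q = 115.
With Q = [Zn²⁺]/[Hg²⁺] and the known concentrations, [Hg²⁺] in the denominator gives [Hg²⁺] = 9.6 × 10^-5 M.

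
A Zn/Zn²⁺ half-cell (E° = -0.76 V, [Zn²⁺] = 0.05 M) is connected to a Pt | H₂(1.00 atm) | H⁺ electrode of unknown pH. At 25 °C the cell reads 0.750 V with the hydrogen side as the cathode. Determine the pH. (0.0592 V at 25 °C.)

E°_cell = 0.76 V and n = 2.
log Q = n(E° − E)/0.0592 = 2×(0.76 − 0.750)/0.0592 = 0.338.
With Q = [Zn²⁺]·P(H₂) / [H⁺]^2, solving for [H⁺] gives log[H⁺] = -0.819, so pH = 0.82.

pH = 0.82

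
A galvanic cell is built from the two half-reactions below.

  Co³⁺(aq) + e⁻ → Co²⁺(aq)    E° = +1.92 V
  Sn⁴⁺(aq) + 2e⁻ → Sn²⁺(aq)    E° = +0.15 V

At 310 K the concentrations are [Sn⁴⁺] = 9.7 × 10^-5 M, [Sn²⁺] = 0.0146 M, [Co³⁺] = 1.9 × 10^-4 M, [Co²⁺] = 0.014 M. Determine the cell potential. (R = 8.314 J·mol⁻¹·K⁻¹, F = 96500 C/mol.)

1.72 V

The Co³⁺/Co²⁺ couple has the higher reduction potential and acts as the cathode, so E°_cell = +1.92 − (+0.15) = 1.77 V.
Balancing electrons gives n = 2; the reaction quotient is Q = [Sn⁴⁺]·[Co²⁺]^2/([Sn²⁺]·[Co³⁺]^2) = 36.1.
E = E° − (RT/nF) ln Q = 1.77 − (8.314×310)/(2×96500) × (3.586) = 1.770 − 0.048 = 1.722 V.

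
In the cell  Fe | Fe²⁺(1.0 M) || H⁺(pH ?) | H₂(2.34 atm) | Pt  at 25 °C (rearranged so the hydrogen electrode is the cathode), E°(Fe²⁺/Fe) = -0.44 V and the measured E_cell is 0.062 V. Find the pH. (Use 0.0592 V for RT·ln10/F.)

pH = 6.20

E°_cell = 0.44 V and n = 2.
log Q = n(E° − E)/0.0592 = 2×(0.44 − 0.062)/0.0592 = 12.770.
With Q = [Fe²⁺]·P(H₂) / [H⁺]^2, solving for [H⁺] gives log[H⁺] = -6.201, so pH = 6.20.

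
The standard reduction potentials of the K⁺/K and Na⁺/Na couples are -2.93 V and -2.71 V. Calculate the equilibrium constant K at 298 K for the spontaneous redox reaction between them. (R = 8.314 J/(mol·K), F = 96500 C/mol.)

5300

E°_cell = -2.71 − (-2.93) = 0.22 V, with n = 1 electron transferred.
At equilibrium E = 0, so the Nernst equation gives ln K = nFE°/RT = (1)(96500)(0.22)/((8.314)(298)) = 8.57.
K = e^8.57 = 5300.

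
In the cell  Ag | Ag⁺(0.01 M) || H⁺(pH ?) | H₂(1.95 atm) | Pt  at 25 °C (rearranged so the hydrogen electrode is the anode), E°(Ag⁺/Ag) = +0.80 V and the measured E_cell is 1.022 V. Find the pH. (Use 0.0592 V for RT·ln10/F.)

pH = 5.60

E°_cell = 0.80 V and n = 2.
log Q = n(E° − E)/0.0592 = 2×(0.80 − 1.022)/0.0592 = -7.500.
With Q = [H⁺]^2 / ([Ag⁺]^2·P(H₂)), solving for [H⁺] gives log[H⁺] = -5.605, so pH = 5.60.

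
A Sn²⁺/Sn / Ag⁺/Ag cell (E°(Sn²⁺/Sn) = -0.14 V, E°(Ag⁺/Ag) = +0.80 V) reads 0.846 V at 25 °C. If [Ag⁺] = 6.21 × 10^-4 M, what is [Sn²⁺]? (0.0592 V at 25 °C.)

From the Nernst equation, log Q = n(E° − E)/0.0592 = 2(0.94 − 0.846)/0.0592 = 3.176, so Q = 1500.
With Q = [Sn²⁺]/[Ag⁺]^2 and the known concentrations, [Sn²⁺] in the numerator gives [Sn²⁺] = 5.8 × 10^-4 M.

5.8 × 10^-4 M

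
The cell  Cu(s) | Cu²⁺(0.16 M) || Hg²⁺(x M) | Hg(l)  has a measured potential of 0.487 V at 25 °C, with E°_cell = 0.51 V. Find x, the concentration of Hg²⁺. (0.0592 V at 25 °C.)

0.027 M

From the Nernst equation, log Q = n(E° − E)/0.0592 = 2(0.51 − 0.487)/0.0592 = 0.777, so Q = 5.98.
With Q = [Cu²⁺]/[Hg²⁺] and the known concentrations, [Hg²⁺] in the denominator gives [Hg²⁺] = 0.027 M.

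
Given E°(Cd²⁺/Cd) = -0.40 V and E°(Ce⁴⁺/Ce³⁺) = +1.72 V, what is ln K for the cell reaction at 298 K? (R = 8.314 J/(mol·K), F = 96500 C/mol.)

ln K = 165.1

E°_cell = +1.72 − (-0.40) = 2.12 V, with n = 2 electrons transferred.
At equilibrium E = 0, so the Nernst equation gives ln K = nFE°/RT = (2)(96500)(2.12)/((8.314)(298)) = 165.15.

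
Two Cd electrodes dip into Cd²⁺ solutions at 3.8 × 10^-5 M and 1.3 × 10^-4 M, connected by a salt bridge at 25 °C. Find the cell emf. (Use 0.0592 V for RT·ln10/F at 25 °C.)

Both half-cells are Cd²⁺/Cd, so E°_cell = 0. The concentrated side is the cathode; the cell reaction moves Cd²⁺ from high to low concentration with n = 2.
Q = [Cd²⁺]_dilute/[Cd²⁺]_conc = 3.8 × 10^-5/1.3 × 10^-4 = 0.292.
E = 0 − (0.0592/2) log Q = −(0.0592/2)(-0.534) = 0.0158 V.

0.016 V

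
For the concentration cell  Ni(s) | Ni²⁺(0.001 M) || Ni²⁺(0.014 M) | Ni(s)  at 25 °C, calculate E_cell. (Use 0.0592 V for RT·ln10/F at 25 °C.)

Both half-cells are Ni²⁺/Ni, so E°_cell = 0. The concentrated side is the cathode; the cell reaction moves Ni²⁺ from high to low concentration with n = 2.
Q = [Ni²⁺]_dilute/[Ni²⁺]_conc = 0.001/0.014 = 0.0714.
E = 0 − (0.0592/2) log Q = −(0.0592/2)(-1.146) = 0.0339 V.

0.034 V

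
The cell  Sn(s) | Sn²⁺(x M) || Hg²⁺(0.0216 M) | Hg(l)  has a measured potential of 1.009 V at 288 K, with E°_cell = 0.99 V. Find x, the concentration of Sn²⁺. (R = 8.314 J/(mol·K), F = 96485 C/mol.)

From the Nernst equation, ln Q = nF(E° − E)/RT = 2×96485×(0.99 − 1.009)/(8.314×288) = -1.531, so Q = 0.216.
With Q = [Sn²⁺]/[Hg²⁺] and the known concentrations, [Sn²⁺] in the numerator gives [Sn²⁺] = 0.0047 M.

0.0047 M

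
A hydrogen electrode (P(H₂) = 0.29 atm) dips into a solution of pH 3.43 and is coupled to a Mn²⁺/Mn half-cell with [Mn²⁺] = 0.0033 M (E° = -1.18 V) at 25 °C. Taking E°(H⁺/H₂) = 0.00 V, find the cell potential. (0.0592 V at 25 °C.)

1.07 V

The hydrogen couple is the cathode, so E°_cell = 1.18 V; n = 2.
[H⁺] = 10^(−3.43) = 3.7 × 10^-4 M, and Q = [Mn²⁺]·P(H₂) / [H⁺]^2 = 6930.
E = E° − (0.0592/2) log Q = 1.18 − (0.0592/2)(3.841) = 1.066 V.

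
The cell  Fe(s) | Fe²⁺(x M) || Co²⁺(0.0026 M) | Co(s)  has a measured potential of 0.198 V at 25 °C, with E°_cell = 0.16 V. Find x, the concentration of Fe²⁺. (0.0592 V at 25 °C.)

1.4 × 10^-4 M

From the Nernst equation, log Q = n(E° − E)/0.0592 = 2(0.16 − 0.198)/0.0592 = -1.284, so Q = 0.0520.
With Q = [Fe²⁺]/[Co²⁺] and the known concentrations, [Fe²⁺] in the numerator gives [Fe²⁺] = 1.4 × 10^-4 M.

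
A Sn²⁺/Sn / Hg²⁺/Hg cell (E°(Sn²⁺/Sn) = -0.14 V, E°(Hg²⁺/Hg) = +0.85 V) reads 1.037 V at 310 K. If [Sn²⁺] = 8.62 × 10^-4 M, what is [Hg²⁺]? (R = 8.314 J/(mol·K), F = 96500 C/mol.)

From the Nernst equation, ln Q = nF(E° − E)/RT = 2×96500×(0.99 − 1.037)/(8.314×310) = -3.520, so Q = 0.0296.
With Q = [Sn²⁺]/[Hg²⁺] and the known concentrations, [Hg²⁺] in the denominator gives [Hg²⁺] = 0.029 M.

0.029 M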